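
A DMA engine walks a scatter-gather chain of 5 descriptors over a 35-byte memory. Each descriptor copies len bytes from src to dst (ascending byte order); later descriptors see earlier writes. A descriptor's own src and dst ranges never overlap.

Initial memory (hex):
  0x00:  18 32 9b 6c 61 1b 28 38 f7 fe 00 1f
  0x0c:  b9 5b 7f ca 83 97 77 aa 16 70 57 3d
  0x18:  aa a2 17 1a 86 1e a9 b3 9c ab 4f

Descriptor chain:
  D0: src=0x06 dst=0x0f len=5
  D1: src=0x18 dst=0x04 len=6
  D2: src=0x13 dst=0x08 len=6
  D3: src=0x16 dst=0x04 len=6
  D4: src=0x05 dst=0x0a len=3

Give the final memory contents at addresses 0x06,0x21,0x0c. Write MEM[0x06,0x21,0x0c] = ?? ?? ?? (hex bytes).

MEM[0x06,0x21,0x0c] = aa ab a2

[0] 0x06->0x0f len=5 : 28 38 f7 fe 00
[1] 0x18->0x04 len=6 : aa a2 17 1a 86 1e
[2] 0x13->0x08 len=6 : 00 16 70 57 3d aa
[3] 0x16->0x04 len=6 : 57 3d aa a2 17 1a
[4] 0x05->0x0a len=3 : 3d aa a2
query mem[0x06]=0xaa, mem[0x21]=0xab, mem[0x0c]=0xa2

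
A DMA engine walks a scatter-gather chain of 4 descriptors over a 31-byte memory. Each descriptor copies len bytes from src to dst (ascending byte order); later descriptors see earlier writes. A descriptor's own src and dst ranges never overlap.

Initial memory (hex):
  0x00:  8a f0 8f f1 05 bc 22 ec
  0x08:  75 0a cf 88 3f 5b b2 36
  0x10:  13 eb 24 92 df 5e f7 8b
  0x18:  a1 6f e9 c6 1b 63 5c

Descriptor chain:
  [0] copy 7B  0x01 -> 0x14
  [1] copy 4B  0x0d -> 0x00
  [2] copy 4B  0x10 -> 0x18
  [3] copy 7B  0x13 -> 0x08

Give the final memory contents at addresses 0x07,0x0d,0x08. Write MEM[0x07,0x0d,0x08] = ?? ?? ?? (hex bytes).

MEM[0x07,0x0d,0x08] = ec 13 92

  after D0: wrote 7B at 0x14 = f08ff105bc22ec
  after D1: wrote 4B at 0x00 = 5bb23613
  after D2: wrote 4B at 0x18 = 13eb2492
  after D3: wrote 7B at 0x08 = 92f08ff10513eb
query mem[0x07]=0xec, mem[0x0d]=0x13, mem[0x08]=0x92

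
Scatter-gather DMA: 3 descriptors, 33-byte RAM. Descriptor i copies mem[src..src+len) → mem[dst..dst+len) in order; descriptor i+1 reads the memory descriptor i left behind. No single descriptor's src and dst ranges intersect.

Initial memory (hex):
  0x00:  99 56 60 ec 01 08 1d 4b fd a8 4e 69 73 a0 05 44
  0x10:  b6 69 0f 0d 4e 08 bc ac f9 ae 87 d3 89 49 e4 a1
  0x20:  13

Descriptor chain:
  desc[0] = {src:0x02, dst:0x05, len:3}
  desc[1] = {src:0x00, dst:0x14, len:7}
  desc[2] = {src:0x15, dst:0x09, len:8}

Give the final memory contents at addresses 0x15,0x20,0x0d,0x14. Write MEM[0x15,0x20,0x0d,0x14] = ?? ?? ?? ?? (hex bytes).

#0 dst[0x05+3] := {0x60,0xec,0x01}
#1 dst[0x14+7] := {0x99,0x56,0x60,0xec,0x01,0x60,0xec}
#2 dst[0x09+8] := {0x56,0x60,0xec,0x01,0x60,0xec,0xd3,0x89}
query mem[0x15]=0x56, mem[0x20]=0x13, mem[0x0d]=0x60, mem[0x14]=0x99

MEM[0x15,0x20,0x0d,0x14] = 56 13 60 99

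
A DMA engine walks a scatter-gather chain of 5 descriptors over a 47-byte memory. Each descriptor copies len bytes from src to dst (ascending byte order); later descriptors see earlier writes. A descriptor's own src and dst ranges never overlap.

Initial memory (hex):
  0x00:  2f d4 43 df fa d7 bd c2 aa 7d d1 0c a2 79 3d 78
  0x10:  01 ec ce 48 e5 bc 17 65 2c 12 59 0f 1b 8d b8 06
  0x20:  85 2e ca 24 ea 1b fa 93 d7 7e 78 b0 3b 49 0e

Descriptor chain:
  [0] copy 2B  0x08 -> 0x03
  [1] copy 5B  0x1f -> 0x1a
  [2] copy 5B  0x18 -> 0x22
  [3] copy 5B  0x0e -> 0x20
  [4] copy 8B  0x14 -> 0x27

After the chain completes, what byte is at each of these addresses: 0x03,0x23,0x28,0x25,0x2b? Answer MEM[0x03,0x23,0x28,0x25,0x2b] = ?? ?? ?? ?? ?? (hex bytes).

[0] 0x08->0x03 len=2 : aa 7d
[1] 0x1f->0x1a len=5 : 06 85 2e ca 24
[2] 0x18->0x22 len=5 : 2c 12 06 85 2e
[3] 0x0e->0x20 len=5 : 3d 78 01 ec ce
[4] 0x14->0x27 len=8 : e5 bc 17 65 2c 12 06 85
query mem[0x03]=0xaa, mem[0x23]=0xec, mem[0x28]=0xbc, mem[0x25]=0x85, mem[0x2b]=0x2c

MEM[0x03,0x23,0x28,0x25,0x2b] = aa ec bc 85 2c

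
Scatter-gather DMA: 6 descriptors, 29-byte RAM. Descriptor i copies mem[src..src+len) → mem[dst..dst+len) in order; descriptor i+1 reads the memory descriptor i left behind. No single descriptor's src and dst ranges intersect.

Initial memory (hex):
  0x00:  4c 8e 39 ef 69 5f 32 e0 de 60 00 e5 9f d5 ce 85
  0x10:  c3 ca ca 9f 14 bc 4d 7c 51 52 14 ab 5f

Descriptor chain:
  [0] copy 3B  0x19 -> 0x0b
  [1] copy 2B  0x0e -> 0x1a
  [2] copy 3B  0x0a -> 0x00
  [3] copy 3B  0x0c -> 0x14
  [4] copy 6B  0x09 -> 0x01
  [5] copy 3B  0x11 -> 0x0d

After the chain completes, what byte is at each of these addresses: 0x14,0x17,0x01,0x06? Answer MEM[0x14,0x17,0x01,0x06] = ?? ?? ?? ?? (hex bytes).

#0 dst[0x0b+3] := {0x52,0x14,0xab}
#1 dst[0x1a+2] := {0xce,0x85}
#2 dst[0x00+3] := {0x00,0x52,0x14}
#3 dst[0x14+3] := {0x14,0xab,0xce}
#4 dst[0x01+6] := {0x60,0x00,0x52,0x14,0xab,0xce}
#5 dst[0x0d+3] := {0xca,0xca,0x9f}
query mem[0x14]=0x14, mem[0x17]=0x7c, mem[0x01]=0x60, mem[0x06]=0xce

MEM[0x14,0x17,0x01,0x06] = 14 7c 60 ce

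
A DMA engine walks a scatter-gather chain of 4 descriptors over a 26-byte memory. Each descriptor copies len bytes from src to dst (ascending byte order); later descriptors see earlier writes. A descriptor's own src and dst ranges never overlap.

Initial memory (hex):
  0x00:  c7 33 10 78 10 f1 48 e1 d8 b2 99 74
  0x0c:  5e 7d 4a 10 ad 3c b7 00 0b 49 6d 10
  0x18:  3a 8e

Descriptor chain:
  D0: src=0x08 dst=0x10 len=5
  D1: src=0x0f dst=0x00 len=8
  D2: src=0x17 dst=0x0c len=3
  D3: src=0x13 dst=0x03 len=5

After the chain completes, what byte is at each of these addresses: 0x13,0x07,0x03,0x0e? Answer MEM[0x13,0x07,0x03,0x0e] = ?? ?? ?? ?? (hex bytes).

MEM[0x13,0x07,0x03,0x0e] = 74 10 74 8e

D0: mem[0x10..0x14] <- [d8 b2 99 74 5e]
D1: mem[0x00..0x07] <- [10 d8 b2 99 74 5e 49 6d]
D2: mem[0x0c..0x0e] <- [10 3a 8e]
D3: mem[0x03..0x07] <- [74 5e 49 6d 10]
query mem[0x13]=0x74, mem[0x07]=0x10, mem[0x03]=0x74, mem[0x0e]=0x8e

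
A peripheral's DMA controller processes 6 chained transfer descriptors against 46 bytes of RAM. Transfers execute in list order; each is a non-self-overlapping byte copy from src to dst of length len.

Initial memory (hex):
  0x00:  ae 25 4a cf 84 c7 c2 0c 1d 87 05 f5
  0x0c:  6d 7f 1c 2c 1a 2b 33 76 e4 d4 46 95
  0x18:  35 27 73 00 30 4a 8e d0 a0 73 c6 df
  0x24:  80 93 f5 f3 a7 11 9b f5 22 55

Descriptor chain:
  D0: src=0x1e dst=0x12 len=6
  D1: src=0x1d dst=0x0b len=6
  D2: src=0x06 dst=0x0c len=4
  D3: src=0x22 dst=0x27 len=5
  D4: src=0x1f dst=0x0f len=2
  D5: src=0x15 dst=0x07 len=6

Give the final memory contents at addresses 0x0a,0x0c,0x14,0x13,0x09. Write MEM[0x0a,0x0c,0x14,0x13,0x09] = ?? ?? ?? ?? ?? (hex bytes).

D0: mem[0x12..0x17] <- [8e d0 a0 73 c6 df]
D1: mem[0x0b..0x10] <- [4a 8e d0 a0 73 c6]
D2: mem[0x0c..0x0f] <- [c2 0c 1d 87]
D3: mem[0x27..0x2b] <- [c6 df 80 93 f5]
D4: mem[0x0f..0x10] <- [d0 a0]
D5: mem[0x07..0x0c] <- [73 c6 df 35 27 73]
query mem[0x0a]=0x35, mem[0x0c]=0x73, mem[0x14]=0xa0, mem[0x13]=0xd0, mem[0x09]=0xdf

MEM[0x0a,0x0c,0x14,0x13,0x09] = 35 73 a0 d0 df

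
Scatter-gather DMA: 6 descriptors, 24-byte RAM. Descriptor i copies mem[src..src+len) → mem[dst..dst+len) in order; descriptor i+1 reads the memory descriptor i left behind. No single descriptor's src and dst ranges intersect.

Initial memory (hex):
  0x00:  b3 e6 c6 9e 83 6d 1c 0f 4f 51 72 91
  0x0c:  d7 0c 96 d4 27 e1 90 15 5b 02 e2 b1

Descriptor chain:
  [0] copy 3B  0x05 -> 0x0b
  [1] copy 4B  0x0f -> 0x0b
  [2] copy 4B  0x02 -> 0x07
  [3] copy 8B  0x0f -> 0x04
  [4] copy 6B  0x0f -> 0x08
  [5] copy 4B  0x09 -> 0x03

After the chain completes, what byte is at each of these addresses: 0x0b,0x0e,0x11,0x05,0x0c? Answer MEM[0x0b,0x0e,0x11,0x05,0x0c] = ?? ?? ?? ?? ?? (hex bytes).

[0] 0x05->0x0b len=3 : 6d 1c 0f
[1] 0x0f->0x0b len=4 : d4 27 e1 90
[2] 0x02->0x07 len=4 : c6 9e 83 6d
[3] 0x0f->0x04 len=8 : d4 27 e1 90 15 5b 02 e2
[4] 0x0f->0x08 len=6 : d4 27 e1 90 15 5b
[5] 0x09->0x03 len=4 : 27 e1 90 15
query mem[0x0b]=0x90, mem[0x0e]=0x90, mem[0x11]=0xe1, mem[0x05]=0x90, mem[0x0c]=0x15

MEM[0x0b,0x0e,0x11,0x05,0x0c] = 90 90 e1 90 15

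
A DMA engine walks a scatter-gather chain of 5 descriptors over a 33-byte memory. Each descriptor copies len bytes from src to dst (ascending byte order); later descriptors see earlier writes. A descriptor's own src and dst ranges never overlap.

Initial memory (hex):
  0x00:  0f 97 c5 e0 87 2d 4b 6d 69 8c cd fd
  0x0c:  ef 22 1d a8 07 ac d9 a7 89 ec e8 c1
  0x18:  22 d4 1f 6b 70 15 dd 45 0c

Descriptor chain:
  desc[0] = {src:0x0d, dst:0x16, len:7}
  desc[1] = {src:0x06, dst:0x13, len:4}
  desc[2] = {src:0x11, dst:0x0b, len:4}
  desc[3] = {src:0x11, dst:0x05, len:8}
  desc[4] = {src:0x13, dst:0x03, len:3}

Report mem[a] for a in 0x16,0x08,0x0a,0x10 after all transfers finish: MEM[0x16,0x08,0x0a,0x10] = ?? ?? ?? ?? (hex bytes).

MEM[0x16,0x08,0x0a,0x10] = 8c 6d 8c 07

[0] 0x0d->0x16 len=7 : 22 1d a8 07 ac d9 a7
[1] 0x06->0x13 len=4 : 4b 6d 69 8c
[2] 0x11->0x0b len=4 : ac d9 4b 6d
[3] 0x11->0x05 len=8 : ac d9 4b 6d 69 8c 1d a8
[4] 0x13->0x03 len=3 : 4b 6d 69
query mem[0x16]=0x8c, mem[0x08]=0x6d, mem[0x0a]=0x8c, mem[0x10]=0x07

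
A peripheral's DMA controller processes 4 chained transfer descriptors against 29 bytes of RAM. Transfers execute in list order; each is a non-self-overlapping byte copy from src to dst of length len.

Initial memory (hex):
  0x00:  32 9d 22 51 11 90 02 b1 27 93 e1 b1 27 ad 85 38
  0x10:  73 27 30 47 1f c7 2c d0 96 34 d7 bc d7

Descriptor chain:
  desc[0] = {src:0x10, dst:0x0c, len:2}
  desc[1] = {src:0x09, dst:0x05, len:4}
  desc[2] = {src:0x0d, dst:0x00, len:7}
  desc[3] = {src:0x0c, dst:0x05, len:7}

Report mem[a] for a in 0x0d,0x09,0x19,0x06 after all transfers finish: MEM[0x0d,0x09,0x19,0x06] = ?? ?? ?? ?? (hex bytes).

MEM[0x0d,0x09,0x19,0x06] = 27 73 34 27

D0: mem[0x0c..0x0d] <- [73 27]
D1: mem[0x05..0x08] <- [93 e1 b1 73]
D2: mem[0x00..0x06] <- [27 85 38 73 27 30 47]
D3: mem[0x05..0x0b] <- [73 27 85 38 73 27 30]
query mem[0x0d]=0x27, mem[0x09]=0x73, mem[0x19]=0x34, mem[0x06]=0x27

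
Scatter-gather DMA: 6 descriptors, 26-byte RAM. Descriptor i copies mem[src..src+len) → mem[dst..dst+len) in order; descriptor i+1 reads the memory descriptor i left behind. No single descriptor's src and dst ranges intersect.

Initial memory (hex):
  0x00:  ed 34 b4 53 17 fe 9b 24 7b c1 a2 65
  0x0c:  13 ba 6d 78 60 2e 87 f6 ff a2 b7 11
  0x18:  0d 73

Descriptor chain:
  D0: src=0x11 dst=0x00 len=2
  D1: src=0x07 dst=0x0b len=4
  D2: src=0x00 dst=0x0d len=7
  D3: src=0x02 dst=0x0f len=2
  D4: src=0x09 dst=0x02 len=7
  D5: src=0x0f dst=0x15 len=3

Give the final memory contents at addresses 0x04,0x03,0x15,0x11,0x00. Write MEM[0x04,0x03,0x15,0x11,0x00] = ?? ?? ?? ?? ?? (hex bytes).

MEM[0x04,0x03,0x15,0x11,0x00] = 24 a2 b4 17 2e

  after D0: wrote 2B at 0x00 = 2e87
  after D1: wrote 4B at 0x0b = 247bc1a2
  after D2: wrote 7B at 0x0d = 2e87b45317fe9b
  after D3: wrote 2B at 0x0f = b453
  after D4: wrote 7B at 0x02 = c1a2247b2e87b4
  after D5: wrote 3B at 0x15 = b45317
query mem[0x04]=0x24, mem[0x03]=0xa2, mem[0x15]=0xb4, mem[0x11]=0x17, mem[0x00]=0x2e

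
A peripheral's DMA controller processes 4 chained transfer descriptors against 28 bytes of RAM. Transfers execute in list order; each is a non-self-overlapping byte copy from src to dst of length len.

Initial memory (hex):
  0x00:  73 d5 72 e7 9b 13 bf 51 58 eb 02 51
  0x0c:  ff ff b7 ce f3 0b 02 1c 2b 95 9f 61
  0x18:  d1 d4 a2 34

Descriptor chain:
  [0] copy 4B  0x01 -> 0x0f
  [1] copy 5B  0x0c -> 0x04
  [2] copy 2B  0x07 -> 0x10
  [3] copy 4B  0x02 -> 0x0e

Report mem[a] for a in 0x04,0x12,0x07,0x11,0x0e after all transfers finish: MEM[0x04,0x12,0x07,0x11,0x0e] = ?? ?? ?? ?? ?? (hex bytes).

[0] 0x01->0x0f len=4 : d5 72 e7 9b
[1] 0x0c->0x04 len=5 : ff ff b7 d5 72
[2] 0x07->0x10 len=2 : d5 72
[3] 0x02->0x0e len=4 : 72 e7 ff ff
query mem[0x04]=0xff, mem[0x12]=0x9b, mem[0x07]=0xd5, mem[0x11]=0xff, mem[0x0e]=0x72

MEM[0x04,0x12,0x07,0x11,0x0e] = ff 9b d5 ff 72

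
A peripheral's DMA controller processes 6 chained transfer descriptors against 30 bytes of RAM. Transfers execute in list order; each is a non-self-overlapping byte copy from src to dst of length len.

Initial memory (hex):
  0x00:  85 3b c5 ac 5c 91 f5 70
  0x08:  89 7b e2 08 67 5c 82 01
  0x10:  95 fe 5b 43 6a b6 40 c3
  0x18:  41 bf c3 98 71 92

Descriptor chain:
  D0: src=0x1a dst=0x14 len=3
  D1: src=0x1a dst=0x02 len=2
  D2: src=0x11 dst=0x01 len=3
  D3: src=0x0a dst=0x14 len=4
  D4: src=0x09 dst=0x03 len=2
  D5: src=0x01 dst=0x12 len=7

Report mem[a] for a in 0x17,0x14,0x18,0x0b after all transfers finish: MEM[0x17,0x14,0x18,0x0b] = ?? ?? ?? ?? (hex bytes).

MEM[0x17,0x14,0x18,0x0b] = f5 7b 70 08

#0 dst[0x14+3] := {0xc3,0x98,0x71}
#1 dst[0x02+2] := {0xc3,0x98}
#2 dst[0x01+3] := {0xfe,0x5b,0x43}
#3 dst[0x14+4] := {0xe2,0x08,0x67,0x5c}
#4 dst[0x03+2] := {0x7b,0xe2}
#5 dst[0x12+7] := {0xfe,0x5b,0x7b,0xe2,0x91,0xf5,0x70}
query mem[0x17]=0xf5, mem[0x14]=0x7b, mem[0x18]=0x70, mem[0x0b]=0x08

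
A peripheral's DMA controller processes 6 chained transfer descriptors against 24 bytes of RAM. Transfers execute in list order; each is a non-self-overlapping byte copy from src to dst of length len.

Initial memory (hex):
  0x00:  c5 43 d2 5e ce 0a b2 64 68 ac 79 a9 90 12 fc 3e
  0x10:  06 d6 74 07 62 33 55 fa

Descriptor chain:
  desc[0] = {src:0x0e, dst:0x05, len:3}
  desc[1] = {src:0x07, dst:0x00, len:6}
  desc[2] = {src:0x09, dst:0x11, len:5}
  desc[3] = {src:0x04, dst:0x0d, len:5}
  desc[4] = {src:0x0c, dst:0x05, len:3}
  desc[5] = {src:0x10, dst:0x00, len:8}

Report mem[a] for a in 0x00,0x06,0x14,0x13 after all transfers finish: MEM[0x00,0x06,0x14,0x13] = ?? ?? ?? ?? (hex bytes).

MEM[0x00,0x06,0x14,0x13] = 06 55 90 a9

D0: mem[0x05..0x07] <- [fc 3e 06]
D1: mem[0x00..0x05] <- [06 68 ac 79 a9 90]
D2: mem[0x11..0x15] <- [ac 79 a9 90 12]
D3: mem[0x0d..0x11] <- [a9 90 3e 06 68]
D4: mem[0x05..0x07] <- [90 a9 90]
D5: mem[0x00..0x07] <- [06 68 79 a9 90 12 55 fa]
query mem[0x00]=0x06, mem[0x06]=0x55, mem[0x14]=0x90, mem[0x13]=0xa9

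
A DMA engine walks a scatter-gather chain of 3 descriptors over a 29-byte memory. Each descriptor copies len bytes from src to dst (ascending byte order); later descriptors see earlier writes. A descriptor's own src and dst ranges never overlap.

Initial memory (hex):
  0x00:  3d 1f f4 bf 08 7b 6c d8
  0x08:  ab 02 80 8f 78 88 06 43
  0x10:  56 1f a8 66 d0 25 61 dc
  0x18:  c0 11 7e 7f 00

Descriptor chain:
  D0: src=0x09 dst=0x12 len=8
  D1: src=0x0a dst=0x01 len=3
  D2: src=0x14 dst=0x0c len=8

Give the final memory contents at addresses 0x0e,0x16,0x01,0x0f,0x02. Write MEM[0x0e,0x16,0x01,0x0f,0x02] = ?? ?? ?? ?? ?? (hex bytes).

[0] 0x09->0x12 len=8 : 02 80 8f 78 88 06 43 56
[1] 0x0a->0x01 len=3 : 80 8f 78
[2] 0x14->0x0c len=8 : 8f 78 88 06 43 56 7e 7f
query mem[0x0e]=0x88, mem[0x16]=0x88, mem[0x01]=0x80, mem[0x0f]=0x06, mem[0x02]=0x8f

MEM[0x0e,0x16,0x01,0x0f,0x02] = 88 88 80 06 8f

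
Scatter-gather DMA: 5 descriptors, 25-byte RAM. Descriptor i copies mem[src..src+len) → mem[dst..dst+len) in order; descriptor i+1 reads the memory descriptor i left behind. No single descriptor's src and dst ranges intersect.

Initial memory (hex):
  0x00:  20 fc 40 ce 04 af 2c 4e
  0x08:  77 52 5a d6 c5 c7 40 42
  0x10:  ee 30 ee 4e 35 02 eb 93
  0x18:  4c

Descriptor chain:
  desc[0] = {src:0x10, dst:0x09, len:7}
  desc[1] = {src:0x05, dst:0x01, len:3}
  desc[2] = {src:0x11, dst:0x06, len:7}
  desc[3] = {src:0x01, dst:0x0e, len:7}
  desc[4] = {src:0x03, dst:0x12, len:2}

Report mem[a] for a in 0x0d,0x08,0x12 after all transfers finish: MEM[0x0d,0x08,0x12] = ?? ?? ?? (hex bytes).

#0 dst[0x09+7] := {0xee,0x30,0xee,0x4e,0x35,0x02,0xeb}
#1 dst[0x01+3] := {0xaf,0x2c,0x4e}
#2 dst[0x06+7] := {0x30,0xee,0x4e,0x35,0x02,0xeb,0x93}
#3 dst[0x0e+7] := {0xaf,0x2c,0x4e,0x04,0xaf,0x30,0xee}
#4 dst[0x12+2] := {0x4e,0x04}
query mem[0x0d]=0x35, mem[0x08]=0x4e, mem[0x12]=0x4e

MEM[0x0d,0x08,0x12] = 35 4e 4e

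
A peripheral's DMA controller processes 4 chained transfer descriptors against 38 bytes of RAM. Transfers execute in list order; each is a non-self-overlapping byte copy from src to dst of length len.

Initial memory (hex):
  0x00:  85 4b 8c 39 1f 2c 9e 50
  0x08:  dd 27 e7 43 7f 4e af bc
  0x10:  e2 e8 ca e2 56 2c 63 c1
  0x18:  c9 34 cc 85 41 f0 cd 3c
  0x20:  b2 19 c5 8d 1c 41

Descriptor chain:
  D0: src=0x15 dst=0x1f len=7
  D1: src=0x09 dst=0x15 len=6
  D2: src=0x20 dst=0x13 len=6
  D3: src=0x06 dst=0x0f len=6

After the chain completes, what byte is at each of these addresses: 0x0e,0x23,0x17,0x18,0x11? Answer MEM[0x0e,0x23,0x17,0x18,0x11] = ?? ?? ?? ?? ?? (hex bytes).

MEM[0x0e,0x23,0x17,0x18,0x11] = af 34 cc 85 dd

#0 dst[0x1f+7] := {0x2c,0x63,0xc1,0xc9,0x34,0xcc,0x85}
#1 dst[0x15+6] := {0x27,0xe7,0x43,0x7f,0x4e,0xaf}
#2 dst[0x13+6] := {0x63,0xc1,0xc9,0x34,0xcc,0x85}
#3 dst[0x0f+6] := {0x9e,0x50,0xdd,0x27,0xe7,0x43}
query mem[0x0e]=0xaf, mem[0x23]=0x34, mem[0x17]=0xcc, mem[0x18]=0x85, mem[0x11]=0xdd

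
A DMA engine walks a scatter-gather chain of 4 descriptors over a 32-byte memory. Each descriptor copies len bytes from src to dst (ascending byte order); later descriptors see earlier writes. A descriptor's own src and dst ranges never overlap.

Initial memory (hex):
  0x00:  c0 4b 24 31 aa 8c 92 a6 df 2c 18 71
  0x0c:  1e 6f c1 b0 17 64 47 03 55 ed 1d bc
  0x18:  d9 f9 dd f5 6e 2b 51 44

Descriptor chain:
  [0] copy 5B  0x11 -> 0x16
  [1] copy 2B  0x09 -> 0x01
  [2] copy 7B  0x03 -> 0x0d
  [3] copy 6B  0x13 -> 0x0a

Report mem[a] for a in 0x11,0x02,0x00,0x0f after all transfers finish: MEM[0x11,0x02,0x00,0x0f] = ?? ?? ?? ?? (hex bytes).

D0: mem[0x16..0x1a] <- [64 47 03 55 ed]
D1: mem[0x01..0x02] <- [2c 18]
D2: mem[0x0d..0x13] <- [31 aa 8c 92 a6 df 2c]
D3: mem[0x0a..0x0f] <- [2c 55 ed 64 47 03]
query mem[0x11]=0xa6, mem[0x02]=0x18, mem[0x00]=0xc0, mem[0x0f]=0x03

MEM[0x11,0x02,0x00,0x0f] = a6 18 c0 03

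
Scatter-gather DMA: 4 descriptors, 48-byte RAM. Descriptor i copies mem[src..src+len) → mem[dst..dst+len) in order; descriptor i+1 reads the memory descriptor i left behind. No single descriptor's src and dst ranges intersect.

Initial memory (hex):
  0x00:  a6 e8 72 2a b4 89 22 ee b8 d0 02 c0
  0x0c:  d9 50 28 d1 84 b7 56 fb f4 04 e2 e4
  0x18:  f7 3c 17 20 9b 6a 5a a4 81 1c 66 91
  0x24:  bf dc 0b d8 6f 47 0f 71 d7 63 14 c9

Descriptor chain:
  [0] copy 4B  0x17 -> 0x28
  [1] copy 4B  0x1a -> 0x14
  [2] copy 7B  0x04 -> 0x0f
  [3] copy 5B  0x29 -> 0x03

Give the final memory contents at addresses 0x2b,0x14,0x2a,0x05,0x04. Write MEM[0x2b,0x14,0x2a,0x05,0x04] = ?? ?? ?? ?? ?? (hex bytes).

D0: mem[0x28..0x2b] <- [e4 f7 3c 17]
D1: mem[0x14..0x17] <- [17 20 9b 6a]
D2: mem[0x0f..0x15] <- [b4 89 22 ee b8 d0 02]
D3: mem[0x03..0x07] <- [f7 3c 17 d7 63]
query mem[0x2b]=0x17, mem[0x14]=0xd0, mem[0x2a]=0x3c, mem[0x05]=0x17, mem[0x04]=0x3c

MEM[0x2b,0x14,0x2a,0x05,0x04] = 17 d0 3c 17 3c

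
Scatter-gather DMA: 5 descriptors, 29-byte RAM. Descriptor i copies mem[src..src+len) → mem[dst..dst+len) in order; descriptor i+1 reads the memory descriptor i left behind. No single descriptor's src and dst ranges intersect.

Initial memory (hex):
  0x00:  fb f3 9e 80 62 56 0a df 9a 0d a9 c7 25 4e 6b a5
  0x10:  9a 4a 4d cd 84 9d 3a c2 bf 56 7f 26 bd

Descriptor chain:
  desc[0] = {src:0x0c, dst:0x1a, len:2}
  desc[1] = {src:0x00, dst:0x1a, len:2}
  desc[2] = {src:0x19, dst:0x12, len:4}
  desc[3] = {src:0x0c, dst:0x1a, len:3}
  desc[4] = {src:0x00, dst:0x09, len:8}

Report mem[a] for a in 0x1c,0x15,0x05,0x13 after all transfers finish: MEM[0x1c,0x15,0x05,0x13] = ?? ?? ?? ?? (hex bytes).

#0 dst[0x1a+2] := {0x25,0x4e}
#1 dst[0x1a+2] := {0xfb,0xf3}
#2 dst[0x12+4] := {0x56,0xfb,0xf3,0xbd}
#3 dst[0x1a+3] := {0x25,0x4e,0x6b}
#4 dst[0x09+8] := {0xfb,0xf3,0x9e,0x80,0x62,0x56,0x0a,0xdf}
query mem[0x1c]=0x6b, mem[0x15]=0xbd, mem[0x05]=0x56, mem[0x13]=0xfb

MEM[0x1c,0x15,0x05,0x13] = 6b bd 56 fb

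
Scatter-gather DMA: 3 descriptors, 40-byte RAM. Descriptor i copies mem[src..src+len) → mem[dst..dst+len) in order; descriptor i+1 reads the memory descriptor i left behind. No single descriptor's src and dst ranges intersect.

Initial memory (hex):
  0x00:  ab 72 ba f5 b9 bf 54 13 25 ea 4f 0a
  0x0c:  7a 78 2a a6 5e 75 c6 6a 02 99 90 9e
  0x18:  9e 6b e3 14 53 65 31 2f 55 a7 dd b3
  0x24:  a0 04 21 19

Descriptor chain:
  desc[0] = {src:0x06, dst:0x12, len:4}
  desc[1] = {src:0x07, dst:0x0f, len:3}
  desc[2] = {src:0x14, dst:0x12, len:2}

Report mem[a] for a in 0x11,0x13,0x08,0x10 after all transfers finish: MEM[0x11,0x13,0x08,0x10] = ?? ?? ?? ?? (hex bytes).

MEM[0x11,0x13,0x08,0x10] = ea ea 25 25

  after D0: wrote 4B at 0x12 = 541325ea
  after D1: wrote 3B at 0x0f = 1325ea
  after D2: wrote 2B at 0x12 = 25ea
query mem[0x11]=0xea, mem[0x13]=0xea, mem[0x08]=0x25, mem[0x10]=0x25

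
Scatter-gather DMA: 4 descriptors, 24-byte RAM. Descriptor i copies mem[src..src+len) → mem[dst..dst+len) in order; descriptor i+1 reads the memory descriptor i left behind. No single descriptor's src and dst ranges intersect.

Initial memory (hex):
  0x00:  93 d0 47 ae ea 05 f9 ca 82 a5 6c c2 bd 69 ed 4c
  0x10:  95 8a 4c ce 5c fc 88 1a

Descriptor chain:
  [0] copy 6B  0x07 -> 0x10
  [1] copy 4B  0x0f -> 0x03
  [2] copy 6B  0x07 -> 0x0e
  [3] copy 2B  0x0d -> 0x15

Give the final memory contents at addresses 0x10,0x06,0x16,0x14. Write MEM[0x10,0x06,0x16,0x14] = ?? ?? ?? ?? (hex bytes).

  after D0: wrote 6B at 0x10 = ca82a56cc2bd
  after D1: wrote 4B at 0x03 = 4cca82a5
  after D2: wrote 6B at 0x0e = ca82a56cc2bd
  after D3: wrote 2B at 0x15 = 69ca
query mem[0x10]=0xa5, mem[0x06]=0xa5, mem[0x16]=0xca, mem[0x14]=0xc2

MEM[0x10,0x06,0x16,0x14] = a5 a5 ca c2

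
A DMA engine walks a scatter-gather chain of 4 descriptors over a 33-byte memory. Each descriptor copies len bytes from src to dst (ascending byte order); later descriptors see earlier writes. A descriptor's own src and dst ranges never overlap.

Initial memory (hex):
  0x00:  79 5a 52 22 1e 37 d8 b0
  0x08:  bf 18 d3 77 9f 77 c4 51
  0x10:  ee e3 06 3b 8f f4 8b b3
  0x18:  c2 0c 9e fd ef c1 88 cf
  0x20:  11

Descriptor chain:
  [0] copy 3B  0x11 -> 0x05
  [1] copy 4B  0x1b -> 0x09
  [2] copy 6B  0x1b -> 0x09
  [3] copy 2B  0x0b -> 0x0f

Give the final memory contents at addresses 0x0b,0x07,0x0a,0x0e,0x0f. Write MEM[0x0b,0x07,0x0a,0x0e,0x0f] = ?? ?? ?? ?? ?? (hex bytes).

MEM[0x0b,0x07,0x0a,0x0e,0x0f] = c1 3b ef 11 c1

#0 dst[0x05+3] := {0xe3,0x06,0x3b}
#1 dst[0x09+4] := {0xfd,0xef,0xc1,0x88}
#2 dst[0x09+6] := {0xfd,0xef,0xc1,0x88,0xcf,0x11}
#3 dst[0x0f+2] := {0xc1,0x88}
query mem[0x0b]=0xc1, mem[0x07]=0x3b, mem[0x0a]=0xef, mem[0x0e]=0x11, mem[0x0f]=0xc1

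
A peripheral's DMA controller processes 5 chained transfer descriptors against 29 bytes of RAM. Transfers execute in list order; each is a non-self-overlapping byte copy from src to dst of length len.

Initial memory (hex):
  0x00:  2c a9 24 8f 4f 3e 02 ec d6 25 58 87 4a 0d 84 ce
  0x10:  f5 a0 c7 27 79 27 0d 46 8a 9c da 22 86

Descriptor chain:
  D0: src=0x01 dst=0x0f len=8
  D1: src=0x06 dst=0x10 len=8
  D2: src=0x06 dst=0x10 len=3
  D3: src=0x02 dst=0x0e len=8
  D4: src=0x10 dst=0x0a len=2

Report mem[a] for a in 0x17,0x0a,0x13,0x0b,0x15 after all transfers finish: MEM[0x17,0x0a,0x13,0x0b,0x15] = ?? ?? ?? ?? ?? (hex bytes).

[0] 0x01->0x0f len=8 : a9 24 8f 4f 3e 02 ec d6
[1] 0x06->0x10 len=8 : 02 ec d6 25 58 87 4a 0d
[2] 0x06->0x10 len=3 : 02 ec d6
[3] 0x02->0x0e len=8 : 24 8f 4f 3e 02 ec d6 25
[4] 0x10->0x0a len=2 : 4f 3e
query mem[0x17]=0x0d, mem[0x0a]=0x4f, mem[0x13]=0xec, mem[0x0b]=0x3e, mem[0x15]=0x25

MEM[0x17,0x0a,0x13,0x0b,0x15] = 0d 4f ec 3e 25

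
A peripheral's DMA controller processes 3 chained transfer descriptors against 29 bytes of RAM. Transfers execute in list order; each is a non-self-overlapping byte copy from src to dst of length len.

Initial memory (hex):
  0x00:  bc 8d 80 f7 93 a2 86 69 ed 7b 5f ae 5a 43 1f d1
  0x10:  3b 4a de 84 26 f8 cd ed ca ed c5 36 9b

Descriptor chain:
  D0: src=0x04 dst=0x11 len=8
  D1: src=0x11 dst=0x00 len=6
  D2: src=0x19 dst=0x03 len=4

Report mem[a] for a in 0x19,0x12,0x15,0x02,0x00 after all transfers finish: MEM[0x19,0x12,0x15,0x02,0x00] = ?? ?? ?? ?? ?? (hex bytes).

MEM[0x19,0x12,0x15,0x02,0x00] = ed a2 ed 86 93

  after D0: wrote 8B at 0x11 = 93a28669ed7b5fae
  after D1: wrote 6B at 0x00 = 93a28669ed7b
  after D2: wrote 4B at 0x03 = edc5369b
query mem[0x19]=0xed, mem[0x12]=0xa2, mem[0x15]=0xed, mem[0x02]=0x86, mem[0x00]=0x93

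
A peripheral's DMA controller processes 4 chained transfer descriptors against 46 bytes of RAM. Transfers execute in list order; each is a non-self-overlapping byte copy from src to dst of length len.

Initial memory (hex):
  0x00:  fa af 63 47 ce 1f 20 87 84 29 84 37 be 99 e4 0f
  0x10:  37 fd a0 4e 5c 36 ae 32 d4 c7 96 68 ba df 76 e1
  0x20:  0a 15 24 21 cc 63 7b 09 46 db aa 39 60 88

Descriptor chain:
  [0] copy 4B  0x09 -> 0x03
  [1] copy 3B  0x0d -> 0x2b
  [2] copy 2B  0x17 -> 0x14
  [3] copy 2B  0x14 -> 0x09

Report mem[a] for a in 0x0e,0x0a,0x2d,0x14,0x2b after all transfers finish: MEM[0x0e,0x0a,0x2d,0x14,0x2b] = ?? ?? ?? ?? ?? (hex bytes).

MEM[0x0e,0x0a,0x2d,0x14,0x2b] = e4 d4 0f 32 99

D0: mem[0x03..0x06] <- [29 84 37 be]
D1: mem[0x2b..0x2d] <- [99 e4 0f]
D2: mem[0x14..0x15] <- [32 d4]
D3: mem[0x09..0x0a] <- [32 d4]
query mem[0x0e]=0xe4, mem[0x0a]=0xd4, mem[0x2d]=0x0f, mem[0x14]=0x32, mem[0x2b]=0x99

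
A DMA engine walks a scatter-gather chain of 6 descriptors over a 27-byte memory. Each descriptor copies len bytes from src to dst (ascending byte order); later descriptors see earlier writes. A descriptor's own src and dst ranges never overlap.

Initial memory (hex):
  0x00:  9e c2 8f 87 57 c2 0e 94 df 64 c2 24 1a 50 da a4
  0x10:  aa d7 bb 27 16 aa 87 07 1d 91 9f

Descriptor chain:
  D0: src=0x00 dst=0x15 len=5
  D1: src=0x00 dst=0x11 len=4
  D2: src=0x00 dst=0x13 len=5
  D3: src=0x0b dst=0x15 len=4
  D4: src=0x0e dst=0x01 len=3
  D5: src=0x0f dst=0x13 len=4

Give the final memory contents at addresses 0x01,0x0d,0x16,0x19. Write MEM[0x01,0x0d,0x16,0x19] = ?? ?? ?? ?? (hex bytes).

MEM[0x01,0x0d,0x16,0x19] = da 50 c2 57

D0: mem[0x15..0x19] <- [9e c2 8f 87 57]
D1: mem[0x11..0x14] <- [9e c2 8f 87]
D2: mem[0x13..0x17] <- [9e c2 8f 87 57]
D3: mem[0x15..0x18] <- [24 1a 50 da]
D4: mem[0x01..0x03] <- [da a4 aa]
D5: mem[0x13..0x16] <- [a4 aa 9e c2]
query mem[0x01]=0xda, mem[0x0d]=0x50, mem[0x16]=0xc2, mem[0x19]=0x57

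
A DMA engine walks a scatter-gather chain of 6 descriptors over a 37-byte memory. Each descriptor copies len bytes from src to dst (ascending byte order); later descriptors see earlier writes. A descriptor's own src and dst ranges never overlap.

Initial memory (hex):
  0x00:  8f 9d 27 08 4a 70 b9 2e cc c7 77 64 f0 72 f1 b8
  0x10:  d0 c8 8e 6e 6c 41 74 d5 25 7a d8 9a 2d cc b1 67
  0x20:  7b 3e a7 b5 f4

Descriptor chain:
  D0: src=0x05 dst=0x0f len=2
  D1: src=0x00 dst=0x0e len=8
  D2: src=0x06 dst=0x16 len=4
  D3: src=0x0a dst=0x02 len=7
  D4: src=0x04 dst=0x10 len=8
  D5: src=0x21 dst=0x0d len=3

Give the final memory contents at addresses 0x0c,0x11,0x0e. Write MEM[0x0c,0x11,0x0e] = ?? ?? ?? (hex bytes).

MEM[0x0c,0x11,0x0e] = f0 72 a7

[0] 0x05->0x0f len=2 : 70 b9
[1] 0x00->0x0e len=8 : 8f 9d 27 08 4a 70 b9 2e
[2] 0x06->0x16 len=4 : b9 2e cc c7
[3] 0x0a->0x02 len=7 : 77 64 f0 72 8f 9d 27
[4] 0x04->0x10 len=8 : f0 72 8f 9d 27 c7 77 64
[5] 0x21->0x0d len=3 : 3e a7 b5
query mem[0x0c]=0xf0, mem[0x11]=0x72, mem[0x0e]=0xa7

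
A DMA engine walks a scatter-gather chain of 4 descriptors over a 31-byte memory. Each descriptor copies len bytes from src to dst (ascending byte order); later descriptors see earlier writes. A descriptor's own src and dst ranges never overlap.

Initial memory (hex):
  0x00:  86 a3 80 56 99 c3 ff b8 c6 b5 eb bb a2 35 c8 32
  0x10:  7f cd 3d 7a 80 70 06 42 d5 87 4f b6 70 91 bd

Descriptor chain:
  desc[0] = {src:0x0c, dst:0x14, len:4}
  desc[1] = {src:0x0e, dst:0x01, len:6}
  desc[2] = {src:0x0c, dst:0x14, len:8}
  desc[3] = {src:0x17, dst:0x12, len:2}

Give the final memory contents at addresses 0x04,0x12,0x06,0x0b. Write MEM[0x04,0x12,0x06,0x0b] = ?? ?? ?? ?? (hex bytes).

D0: mem[0x14..0x17] <- [a2 35 c8 32]
D1: mem[0x01..0x06] <- [c8 32 7f cd 3d 7a]
D2: mem[0x14..0x1b] <- [a2 35 c8 32 7f cd 3d 7a]
D3: mem[0x12..0x13] <- [32 7f]
query mem[0x04]=0xcd, mem[0x12]=0x32, mem[0x06]=0x7a, mem[0x0b]=0xbb

MEM[0x04,0x12,0x06,0x0b] = cd 32 7a bb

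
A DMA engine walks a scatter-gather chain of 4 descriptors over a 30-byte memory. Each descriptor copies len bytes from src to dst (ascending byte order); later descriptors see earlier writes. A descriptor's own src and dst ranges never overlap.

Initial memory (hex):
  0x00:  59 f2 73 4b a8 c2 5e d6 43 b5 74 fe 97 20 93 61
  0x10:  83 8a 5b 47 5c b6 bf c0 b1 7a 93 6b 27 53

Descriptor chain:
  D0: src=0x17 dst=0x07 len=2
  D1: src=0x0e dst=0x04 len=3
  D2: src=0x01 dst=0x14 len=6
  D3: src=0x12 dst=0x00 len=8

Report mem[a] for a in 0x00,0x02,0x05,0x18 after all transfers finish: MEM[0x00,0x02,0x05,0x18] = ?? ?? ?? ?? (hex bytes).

[0] 0x17->0x07 len=2 : c0 b1
[1] 0x0e->0x04 len=3 : 93 61 83
[2] 0x01->0x14 len=6 : f2 73 4b 93 61 83
[3] 0x12->0x00 len=8 : 5b 47 f2 73 4b 93 61 83
query mem[0x00]=0x5b, mem[0x02]=0xf2, mem[0x05]=0x93, mem[0x18]=0x61

MEM[0x00,0x02,0x05,0x18] = 5b f2 93 61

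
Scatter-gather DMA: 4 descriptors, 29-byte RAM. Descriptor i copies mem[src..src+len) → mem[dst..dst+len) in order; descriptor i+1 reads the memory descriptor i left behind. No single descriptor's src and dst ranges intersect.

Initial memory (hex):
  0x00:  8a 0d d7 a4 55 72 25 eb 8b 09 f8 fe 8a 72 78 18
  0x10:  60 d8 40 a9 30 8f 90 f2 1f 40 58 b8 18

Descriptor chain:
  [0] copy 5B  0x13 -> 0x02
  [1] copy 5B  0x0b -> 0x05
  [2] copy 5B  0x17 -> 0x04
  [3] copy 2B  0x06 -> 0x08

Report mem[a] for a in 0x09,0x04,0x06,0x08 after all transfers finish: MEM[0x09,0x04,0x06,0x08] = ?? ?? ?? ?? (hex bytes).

MEM[0x09,0x04,0x06,0x08] = 58 f2 40 40

#0 dst[0x02+5] := {0xa9,0x30,0x8f,0x90,0xf2}
#1 dst[0x05+5] := {0xfe,0x8a,0x72,0x78,0x18}
#2 dst[0x04+5] := {0xf2,0x1f,0x40,0x58,0xb8}
#3 dst[0x08+2] := {0x40,0x58}
query mem[0x09]=0x58, mem[0x04]=0xf2, mem[0x06]=0x40, mem[0x08]=0x40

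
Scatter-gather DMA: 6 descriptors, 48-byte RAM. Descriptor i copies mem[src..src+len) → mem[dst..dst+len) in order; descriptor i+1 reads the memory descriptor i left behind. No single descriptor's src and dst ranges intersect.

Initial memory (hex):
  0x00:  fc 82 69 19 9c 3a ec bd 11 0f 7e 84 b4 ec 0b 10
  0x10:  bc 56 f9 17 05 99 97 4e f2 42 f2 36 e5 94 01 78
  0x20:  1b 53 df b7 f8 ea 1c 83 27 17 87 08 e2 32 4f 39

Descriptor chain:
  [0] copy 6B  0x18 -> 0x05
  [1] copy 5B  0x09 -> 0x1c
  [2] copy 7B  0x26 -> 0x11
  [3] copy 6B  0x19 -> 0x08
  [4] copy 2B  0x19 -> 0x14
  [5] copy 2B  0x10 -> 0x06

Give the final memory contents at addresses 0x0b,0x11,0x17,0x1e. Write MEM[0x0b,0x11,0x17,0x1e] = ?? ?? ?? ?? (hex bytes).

MEM[0x0b,0x11,0x17,0x1e] = e5 1c e2 84

D0: mem[0x05..0x0a] <- [f2 42 f2 36 e5 94]
D1: mem[0x1c..0x20] <- [e5 94 84 b4 ec]
D2: mem[0x11..0x17] <- [1c 83 27 17 87 08 e2]
D3: mem[0x08..0x0d] <- [42 f2 36 e5 94 84]
D4: mem[0x14..0x15] <- [42 f2]
D5: mem[0x06..0x07] <- [bc 1c]
query mem[0x0b]=0xe5, mem[0x11]=0x1c, mem[0x17]=0xe2, mem[0x1e]=0x84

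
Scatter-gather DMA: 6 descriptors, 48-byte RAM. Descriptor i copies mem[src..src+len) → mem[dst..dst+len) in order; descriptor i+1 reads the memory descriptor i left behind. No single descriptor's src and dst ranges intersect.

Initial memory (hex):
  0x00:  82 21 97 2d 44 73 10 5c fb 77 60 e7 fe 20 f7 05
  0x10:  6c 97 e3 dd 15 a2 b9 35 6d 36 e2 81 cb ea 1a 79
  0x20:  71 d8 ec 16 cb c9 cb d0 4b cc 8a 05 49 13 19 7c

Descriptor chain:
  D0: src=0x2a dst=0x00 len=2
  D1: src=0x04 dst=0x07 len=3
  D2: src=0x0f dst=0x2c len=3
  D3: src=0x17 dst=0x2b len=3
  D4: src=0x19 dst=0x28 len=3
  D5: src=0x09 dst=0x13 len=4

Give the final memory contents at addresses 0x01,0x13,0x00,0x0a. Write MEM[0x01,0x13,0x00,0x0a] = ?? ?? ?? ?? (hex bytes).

  after D0: wrote 2B at 0x00 = 8a05
  after D1: wrote 3B at 0x07 = 447310
  after D2: wrote 3B at 0x2c = 056c97
  after D3: wrote 3B at 0x2b = 356d36
  after D4: wrote 3B at 0x28 = 36e281
  after D5: wrote 4B at 0x13 = 1060e7fe
query mem[0x01]=0x05, mem[0x13]=0x10, mem[0x00]=0x8a, mem[0x0a]=0x60

MEM[0x01,0x13,0x00,0x0a] = 05 10 8a 60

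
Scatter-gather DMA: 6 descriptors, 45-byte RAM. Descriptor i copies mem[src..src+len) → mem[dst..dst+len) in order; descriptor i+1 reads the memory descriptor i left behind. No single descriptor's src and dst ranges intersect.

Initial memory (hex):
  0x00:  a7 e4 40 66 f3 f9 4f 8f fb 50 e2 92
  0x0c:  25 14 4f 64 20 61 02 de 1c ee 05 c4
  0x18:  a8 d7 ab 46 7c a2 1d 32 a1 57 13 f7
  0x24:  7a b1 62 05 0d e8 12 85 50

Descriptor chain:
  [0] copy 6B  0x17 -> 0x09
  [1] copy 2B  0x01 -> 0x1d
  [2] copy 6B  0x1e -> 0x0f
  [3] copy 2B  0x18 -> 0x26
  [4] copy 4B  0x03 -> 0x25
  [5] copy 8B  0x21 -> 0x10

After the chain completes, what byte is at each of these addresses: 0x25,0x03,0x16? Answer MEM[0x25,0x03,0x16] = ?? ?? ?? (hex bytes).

MEM[0x25,0x03,0x16] = 66 66 f9

  after D0: wrote 6B at 0x09 = c4a8d7ab467c
  after D1: wrote 2B at 0x1d = e440
  after D2: wrote 6B at 0x0f = 4032a15713f7
  after D3: wrote 2B at 0x26 = a8d7
  after D4: wrote 4B at 0x25 = 66f3f94f
  after D5: wrote 8B at 0x10 = 5713f77a66f3f94f
query mem[0x25]=0x66, mem[0x03]=0x66, mem[0x16]=0xf9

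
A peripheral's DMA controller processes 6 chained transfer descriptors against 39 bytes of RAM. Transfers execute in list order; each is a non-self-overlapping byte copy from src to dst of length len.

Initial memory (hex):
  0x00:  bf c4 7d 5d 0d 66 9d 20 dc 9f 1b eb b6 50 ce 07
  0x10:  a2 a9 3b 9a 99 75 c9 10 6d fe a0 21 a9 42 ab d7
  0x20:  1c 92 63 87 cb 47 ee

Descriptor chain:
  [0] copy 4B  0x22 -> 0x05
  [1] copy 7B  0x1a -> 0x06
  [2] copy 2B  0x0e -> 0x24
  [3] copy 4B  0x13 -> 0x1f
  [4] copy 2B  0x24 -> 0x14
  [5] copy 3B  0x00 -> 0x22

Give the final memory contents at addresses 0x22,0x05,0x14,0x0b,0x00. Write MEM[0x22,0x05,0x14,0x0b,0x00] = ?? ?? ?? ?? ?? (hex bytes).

MEM[0x22,0x05,0x14,0x0b,0x00] = bf 63 ce d7 bf

  after D0: wrote 4B at 0x05 = 6387cb47
  after D1: wrote 7B at 0x06 = a021a942abd71c
  after D2: wrote 2B at 0x24 = ce07
  after D3: wrote 4B at 0x1f = 9a9975c9
  after D4: wrote 2B at 0x14 = ce07
  after D5: wrote 3B at 0x22 = bfc47d
query mem[0x22]=0xbf, mem[0x05]=0x63, mem[0x14]=0xce, mem[0x0b]=0xd7, mem[0x00]=0xbf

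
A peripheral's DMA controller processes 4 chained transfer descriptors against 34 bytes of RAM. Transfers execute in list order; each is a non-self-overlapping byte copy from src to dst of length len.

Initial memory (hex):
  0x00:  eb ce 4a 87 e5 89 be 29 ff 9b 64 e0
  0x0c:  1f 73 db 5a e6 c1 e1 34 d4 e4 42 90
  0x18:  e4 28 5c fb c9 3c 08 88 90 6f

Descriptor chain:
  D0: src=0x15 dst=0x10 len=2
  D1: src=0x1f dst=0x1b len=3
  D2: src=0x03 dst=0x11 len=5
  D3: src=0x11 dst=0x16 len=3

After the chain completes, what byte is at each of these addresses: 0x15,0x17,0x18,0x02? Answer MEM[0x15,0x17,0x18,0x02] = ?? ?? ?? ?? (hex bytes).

MEM[0x15,0x17,0x18,0x02] = 29 e5 89 4a

D0: mem[0x10..0x11] <- [e4 42]
D1: mem[0x1b..0x1d] <- [88 90 6f]
D2: mem[0x11..0x15] <- [87 e5 89 be 29]
D3: mem[0x16..0x18] <- [87 e5 89]
query mem[0x15]=0x29, mem[0x17]=0xe5, mem[0x18]=0x89, mem[0x02]=0x4a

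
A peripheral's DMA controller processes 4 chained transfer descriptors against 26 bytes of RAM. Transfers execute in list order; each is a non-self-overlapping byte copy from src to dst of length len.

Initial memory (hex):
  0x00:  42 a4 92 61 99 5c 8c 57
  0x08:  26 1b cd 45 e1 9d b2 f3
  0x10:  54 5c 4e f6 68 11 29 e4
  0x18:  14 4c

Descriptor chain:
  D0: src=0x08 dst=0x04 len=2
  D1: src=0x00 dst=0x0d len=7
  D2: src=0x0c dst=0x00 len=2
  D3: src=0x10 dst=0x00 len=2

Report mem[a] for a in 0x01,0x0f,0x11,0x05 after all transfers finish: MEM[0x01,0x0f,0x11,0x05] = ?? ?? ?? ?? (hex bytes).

[0] 0x08->0x04 len=2 : 26 1b
[1] 0x00->0x0d len=7 : 42 a4 92 61 26 1b 8c
[2] 0x0c->0x00 len=2 : e1 42
[3] 0x10->0x00 len=2 : 61 26
query mem[0x01]=0x26, mem[0x0f]=0x92, mem[0x11]=0x26, mem[0x05]=0x1b

MEM[0x01,0x0f,0x11,0x05] = 26 92 26 1b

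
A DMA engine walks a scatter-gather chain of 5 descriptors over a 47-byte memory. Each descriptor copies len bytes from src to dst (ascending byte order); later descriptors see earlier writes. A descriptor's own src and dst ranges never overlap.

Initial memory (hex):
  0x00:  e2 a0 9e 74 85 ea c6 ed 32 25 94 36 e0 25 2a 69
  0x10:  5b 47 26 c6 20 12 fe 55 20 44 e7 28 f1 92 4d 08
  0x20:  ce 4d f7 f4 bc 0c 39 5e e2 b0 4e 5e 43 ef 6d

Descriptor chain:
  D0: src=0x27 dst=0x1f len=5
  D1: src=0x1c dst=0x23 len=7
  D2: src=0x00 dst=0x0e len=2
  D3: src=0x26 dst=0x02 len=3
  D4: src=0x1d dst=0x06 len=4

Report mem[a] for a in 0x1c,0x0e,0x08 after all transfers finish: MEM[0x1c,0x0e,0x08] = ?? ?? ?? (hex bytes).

MEM[0x1c,0x0e,0x08] = f1 e2 5e

[0] 0x27->0x1f len=5 : 5e e2 b0 4e 5e
[1] 0x1c->0x23 len=7 : f1 92 4d 5e e2 b0 4e
[2] 0x00->0x0e len=2 : e2 a0
[3] 0x26->0x02 len=3 : 5e e2 b0
[4] 0x1d->0x06 len=4 : 92 4d 5e e2
query mem[0x1c]=0xf1, mem[0x0e]=0xe2, mem[0x08]=0x5e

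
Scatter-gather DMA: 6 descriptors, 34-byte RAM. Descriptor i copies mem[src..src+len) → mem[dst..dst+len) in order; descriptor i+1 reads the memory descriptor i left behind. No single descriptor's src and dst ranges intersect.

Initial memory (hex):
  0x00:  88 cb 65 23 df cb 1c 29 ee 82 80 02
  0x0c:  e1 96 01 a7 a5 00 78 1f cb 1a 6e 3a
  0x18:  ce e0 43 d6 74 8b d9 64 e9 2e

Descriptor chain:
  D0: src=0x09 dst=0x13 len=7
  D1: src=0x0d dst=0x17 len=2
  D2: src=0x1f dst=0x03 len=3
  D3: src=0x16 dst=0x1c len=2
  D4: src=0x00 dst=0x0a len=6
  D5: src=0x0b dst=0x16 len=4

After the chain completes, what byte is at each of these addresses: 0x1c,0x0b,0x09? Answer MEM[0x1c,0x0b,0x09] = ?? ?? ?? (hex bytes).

#0 dst[0x13+7] := {0x82,0x80,0x02,0xe1,0x96,0x01,0xa7}
#1 dst[0x17+2] := {0x96,0x01}
#2 dst[0x03+3] := {0x64,0xe9,0x2e}
#3 dst[0x1c+2] := {0xe1,0x96}
#4 dst[0x0a+6] := {0x88,0xcb,0x65,0x64,0xe9,0x2e}
#5 dst[0x16+4] := {0xcb,0x65,0x64,0xe9}
query mem[0x1c]=0xe1, mem[0x0b]=0xcb, mem[0x09]=0x82

MEM[0x1c,0x0b,0x09] = e1 cb 82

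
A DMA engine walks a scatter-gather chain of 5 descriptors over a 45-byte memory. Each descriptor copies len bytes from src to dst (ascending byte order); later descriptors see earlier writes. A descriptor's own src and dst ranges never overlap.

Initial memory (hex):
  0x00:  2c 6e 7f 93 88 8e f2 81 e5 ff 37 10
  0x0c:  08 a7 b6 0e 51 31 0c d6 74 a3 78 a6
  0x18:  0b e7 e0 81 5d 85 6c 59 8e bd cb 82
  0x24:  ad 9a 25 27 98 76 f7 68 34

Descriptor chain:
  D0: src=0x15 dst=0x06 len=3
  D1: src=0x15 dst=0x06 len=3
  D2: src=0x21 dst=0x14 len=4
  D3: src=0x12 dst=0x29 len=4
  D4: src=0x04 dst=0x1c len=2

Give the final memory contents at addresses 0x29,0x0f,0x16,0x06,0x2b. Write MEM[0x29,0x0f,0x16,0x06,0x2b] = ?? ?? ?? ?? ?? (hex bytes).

D0: mem[0x06..0x08] <- [a3 78 a6]
D1: mem[0x06..0x08] <- [a3 78 a6]
D2: mem[0x14..0x17] <- [bd cb 82 ad]
D3: mem[0x29..0x2c] <- [0c d6 bd cb]
D4: mem[0x1c..0x1d] <- [88 8e]
query mem[0x29]=0x0c, mem[0x0f]=0x0e, mem[0x16]=0x82, mem[0x06]=0xa3, mem[0x2b]=0xbd

MEM[0x29,0x0f,0x16,0x06,0x2b] = 0c 0e 82 a3 bd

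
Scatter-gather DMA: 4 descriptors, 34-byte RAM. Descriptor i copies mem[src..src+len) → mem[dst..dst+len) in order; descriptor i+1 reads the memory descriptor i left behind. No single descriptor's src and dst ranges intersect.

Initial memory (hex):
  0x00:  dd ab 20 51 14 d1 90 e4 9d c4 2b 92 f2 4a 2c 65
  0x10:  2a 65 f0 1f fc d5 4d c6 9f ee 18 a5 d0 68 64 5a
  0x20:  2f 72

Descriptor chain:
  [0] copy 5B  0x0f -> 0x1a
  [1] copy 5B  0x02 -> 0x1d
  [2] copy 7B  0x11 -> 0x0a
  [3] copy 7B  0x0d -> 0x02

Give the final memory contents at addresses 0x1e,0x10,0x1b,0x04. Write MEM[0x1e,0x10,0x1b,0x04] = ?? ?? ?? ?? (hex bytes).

MEM[0x1e,0x10,0x1b,0x04] = 51 c6 2a 4d

D0: mem[0x1a..0x1e] <- [65 2a 65 f0 1f]
D1: mem[0x1d..0x21] <- [20 51 14 d1 90]
D2: mem[0x0a..0x10] <- [65 f0 1f fc d5 4d c6]
D3: mem[0x02..0x08] <- [fc d5 4d c6 65 f0 1f]
query mem[0x1e]=0x51, mem[0x10]=0xc6, mem[0x1b]=0x2a, mem[0x04]=0x4d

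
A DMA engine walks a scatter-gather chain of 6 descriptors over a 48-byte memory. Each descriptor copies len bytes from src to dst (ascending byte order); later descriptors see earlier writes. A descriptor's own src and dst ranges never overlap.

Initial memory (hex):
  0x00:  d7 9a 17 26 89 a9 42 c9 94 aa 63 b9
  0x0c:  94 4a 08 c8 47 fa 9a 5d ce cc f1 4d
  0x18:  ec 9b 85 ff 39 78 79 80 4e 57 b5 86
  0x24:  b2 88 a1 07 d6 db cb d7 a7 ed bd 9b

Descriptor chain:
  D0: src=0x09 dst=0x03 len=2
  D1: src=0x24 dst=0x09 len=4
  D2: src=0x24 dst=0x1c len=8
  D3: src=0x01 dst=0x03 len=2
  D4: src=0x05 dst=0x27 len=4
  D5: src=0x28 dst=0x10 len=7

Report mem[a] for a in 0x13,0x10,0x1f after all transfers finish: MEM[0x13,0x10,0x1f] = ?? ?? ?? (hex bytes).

[0] 0x09->0x03 len=2 : aa 63
[1] 0x24->0x09 len=4 : b2 88 a1 07
[2] 0x24->0x1c len=8 : b2 88 a1 07 d6 db cb d7
[3] 0x01->0x03 len=2 : 9a 17
[4] 0x05->0x27 len=4 : a9 42 c9 94
[5] 0x28->0x10 len=7 : 42 c9 94 d7 a7 ed bd
query mem[0x13]=0xd7, mem[0x10]=0x42, mem[0x1f]=0x07

MEM[0x13,0x10,0x1f] = d7 42 07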